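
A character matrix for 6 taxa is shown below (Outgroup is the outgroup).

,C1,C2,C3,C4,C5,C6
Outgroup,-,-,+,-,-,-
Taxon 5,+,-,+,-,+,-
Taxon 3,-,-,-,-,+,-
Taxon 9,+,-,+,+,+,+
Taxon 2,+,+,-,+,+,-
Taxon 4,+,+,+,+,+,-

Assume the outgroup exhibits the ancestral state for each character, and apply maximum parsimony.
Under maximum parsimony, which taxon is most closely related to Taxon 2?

Character polarity is set by the outgroup: the derived state is whichever differs from the outgroup's state, so for C3 the derived state is '-', and for the remaining characters it is '+'.
C1 (derived state '+') is shared by Taxon 2, Taxon 4, Taxon 5, and Taxon 9 — a synapomorphy uniting that clade.
C2 (derived state '+') is shared by Taxon 2 and Taxon 4 — a synapomorphy uniting that clade.
C3 groups Taxon 2 and Taxon 3, which is incompatible with the clades supported by the remaining characters; treating it as convergent (homoplasy) costs fewer steps than any alternative tree.
C4 (derived state '+') is shared by Taxon 2, Taxon 4, and Taxon 9 — a synapomorphy uniting that clade.
All ingroup taxa share the derived state '+' for C5; it defines the ingroup but does not resolve relationships within it.
C6: derived state '+' in Taxon 9 only — an autapomorphy, so it tells us nothing about relationships among taxa.
Most parsimonious ingroup topology: ((Taxon 5,(Taxon 9,(Taxon 2,Taxon 4))),Taxon 3).
Taxon 2 and Taxon 4 form a cherry on this tree, so they are sister taxa.

Taxon 4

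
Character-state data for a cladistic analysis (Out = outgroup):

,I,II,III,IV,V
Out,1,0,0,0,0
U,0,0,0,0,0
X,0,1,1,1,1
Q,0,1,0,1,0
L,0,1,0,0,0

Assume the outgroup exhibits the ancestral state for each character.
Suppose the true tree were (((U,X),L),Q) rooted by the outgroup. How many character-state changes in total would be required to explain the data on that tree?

7

Map each character onto (((U,X),L),Q) (rooted by Out) and count the minimum state changes it requires (Fitch parsimony):
I: 1; II: 2; III: 1; IV: 2; V: 1.
Total tree length = 7.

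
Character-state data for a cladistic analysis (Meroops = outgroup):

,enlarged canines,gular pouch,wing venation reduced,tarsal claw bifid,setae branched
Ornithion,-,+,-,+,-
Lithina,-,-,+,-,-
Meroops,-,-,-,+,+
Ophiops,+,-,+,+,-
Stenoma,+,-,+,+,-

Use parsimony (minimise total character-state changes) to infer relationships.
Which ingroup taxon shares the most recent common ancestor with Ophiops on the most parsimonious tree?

Character polarity is set by the outgroup: the derived state is whichever differs from the outgroup's state, so for tarsal claw bifid, setae branched the derived state is '-', and for the remaining characters it is '+'.
enlarged canines: derived state '+' in Ophiops and Stenoma only — synapomorphy for {Ophiops, Stenoma}.
gular pouch (derived state '+') is unique to Ornithion (autapomorphy; uninformative for grouping).
Only Lithina, Ophiops, and Stenoma show the derived state '+' for wing venation reduced, supporting them as a clade.
tarsal claw bifid: derived state '-' in Lithina only — an autapomorphy, so it tells us nothing about relationships among taxa.
All ingroup taxa share the derived state '-' for setae branched; it defines the ingroup but does not resolve relationships within it.
Most parsimonious ingroup topology: (((Stenoma,Ophiops),Lithina),Ornithion).
Ophiops and Stenoma form a cherry on this tree, so they are sister taxa.

Stenoma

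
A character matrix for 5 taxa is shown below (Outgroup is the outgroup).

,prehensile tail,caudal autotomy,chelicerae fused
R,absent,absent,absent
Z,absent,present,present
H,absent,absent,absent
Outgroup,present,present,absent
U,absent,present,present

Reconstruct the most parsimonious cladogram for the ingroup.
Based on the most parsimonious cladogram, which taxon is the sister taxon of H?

Character polarity is set by the outgroup: the derived state is whichever differs from the outgroup's state, so for prehensile tail, caudal autotomy the derived state is 'absent', and for the remaining characters it is 'present'.
All ingroup taxa share the derived state 'absent' for prehensile tail; it defines the ingroup but does not resolve relationships within it.
caudal autotomy: derived state 'absent' in H and R only — synapomorphy for {H, R}.
Only U and Z show the derived state 'present' for chelicerae fused, supporting them as a clade.
Most parsimonious ingroup topology: ((R,H),(Z,U)).
H and R form a cherry on this tree, so they are sister taxa.

R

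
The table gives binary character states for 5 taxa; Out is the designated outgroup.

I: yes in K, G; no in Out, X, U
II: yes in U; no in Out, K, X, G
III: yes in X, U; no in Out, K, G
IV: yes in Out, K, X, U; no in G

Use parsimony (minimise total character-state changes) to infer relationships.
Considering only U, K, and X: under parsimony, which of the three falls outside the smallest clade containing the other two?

K

Character polarity is set by the outgroup: the derived state is whichever differs from the outgroup's state, so for IV the derived state is 'no', and for the remaining characters it is 'yes'.
I (derived state 'yes') is shared by G and K — a synapomorphy uniting that clade.
II: derived state 'yes' in U only — an autapomorphy, so it tells us nothing about relationships among taxa.
III (derived state 'yes') is shared by U and X — a synapomorphy uniting that clade.
IV (derived state 'no') is unique to G (autapomorphy; uninformative for grouping).
Most parsimonious ingroup topology: ((K,G),(X,U)).
X and U share a more recent common ancestor with each other than either does with K, so K is the least closely related of the three.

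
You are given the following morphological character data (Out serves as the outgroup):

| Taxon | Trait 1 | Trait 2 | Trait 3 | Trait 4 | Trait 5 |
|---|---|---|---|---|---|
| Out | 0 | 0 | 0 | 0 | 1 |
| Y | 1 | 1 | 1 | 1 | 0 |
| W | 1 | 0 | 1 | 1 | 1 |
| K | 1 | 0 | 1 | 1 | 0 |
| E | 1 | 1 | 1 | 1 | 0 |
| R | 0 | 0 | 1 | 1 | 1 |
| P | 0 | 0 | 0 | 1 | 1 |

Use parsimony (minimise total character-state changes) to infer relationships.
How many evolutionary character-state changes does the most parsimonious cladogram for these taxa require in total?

Character polarity is set by the outgroup: the derived state is whichever differs from the outgroup's state, so for Trait 5 the derived state is '0', and for the remaining characters it is '1'.
Only E, K, W, and Y show the derived state '1' for Trait 1, supporting them as a clade.
Trait 2 (derived state '1') is shared by E and Y — a synapomorphy uniting that clade.
Trait 3: derived state '1' in E, K, R, W, and Y only — synapomorphy for {E, K, R, W, Y}.
Trait 4 (derived state '1') is shared by all ingroup taxa — unites the whole ingroup.
Only E, K, and Y show the derived state '0' for Trait 5, supporting them as a clade.
Most parsimonious ingroup topology: (((((Y,E),K),W),R),P).
Changes per character on this tree: Trait 1: 1; Trait 2: 1; Trait 3: 1; Trait 4: 1; Trait 5: 1.
Total = 5.

5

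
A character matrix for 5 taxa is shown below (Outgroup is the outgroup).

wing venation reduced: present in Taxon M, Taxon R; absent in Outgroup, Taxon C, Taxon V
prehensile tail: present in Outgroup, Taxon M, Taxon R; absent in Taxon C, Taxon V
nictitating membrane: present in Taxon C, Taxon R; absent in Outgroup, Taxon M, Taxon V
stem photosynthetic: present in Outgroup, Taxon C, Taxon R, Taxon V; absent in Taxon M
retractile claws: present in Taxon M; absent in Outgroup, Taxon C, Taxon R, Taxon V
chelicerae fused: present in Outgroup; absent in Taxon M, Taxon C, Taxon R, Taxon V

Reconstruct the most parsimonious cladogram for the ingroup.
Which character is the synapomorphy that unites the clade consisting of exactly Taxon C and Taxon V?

prehensile tail

Character polarity is set by the outgroup: the derived state is whichever differs from the outgroup's state, so for prehensile tail, stem photosynthetic, chelicerae fused the derived state is 'absent', and for the remaining characters it is 'present'.
Only Taxon M and Taxon R show the derived state 'present' for wing venation reduced, supporting them as a clade.
Only Taxon C and Taxon V show the derived state 'absent' for prehensile tail, supporting them as a clade.
nictitating membrane groups Taxon C and Taxon R, which is incompatible with the clades supported by the remaining characters; treating it as convergent (homoplasy) costs fewer steps than any alternative tree.
stem photosynthetic (derived state 'absent') is unique to Taxon M (autapomorphy; uninformative for grouping).
retractile claws (derived state 'present') is unique to Taxon M (autapomorphy; uninformative for grouping).
All ingroup taxa share the derived state 'absent' for chelicerae fused; it defines the ingroup but does not resolve relationships within it.
Most parsimonious ingroup topology: ((Taxon M,Taxon R),(Taxon C,Taxon V)).
The clade {Taxon C, Taxon V} is supported by prehensile tail: its derived state 'absent' occurs in exactly those taxa and in no other taxon (including the outgroup).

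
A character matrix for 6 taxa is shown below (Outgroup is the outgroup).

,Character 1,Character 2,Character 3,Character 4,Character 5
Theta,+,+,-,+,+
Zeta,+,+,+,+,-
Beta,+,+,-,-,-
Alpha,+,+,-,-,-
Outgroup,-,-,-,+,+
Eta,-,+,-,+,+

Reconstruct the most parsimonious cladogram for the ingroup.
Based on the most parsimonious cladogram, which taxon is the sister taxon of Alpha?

Character polarity is set by the outgroup: the derived state is whichever differs from the outgroup's state, so for Character 4, Character 5 the derived state is '-', and for the remaining characters it is '+'.
Character 1: derived state '+' in Alpha, Beta, Theta, and Zeta only — synapomorphy for {Alpha, Beta, Theta, Zeta}.
Character 2 (derived state '+') is shared by all ingroup taxa — unites the whole ingroup.
Character 3 (derived state '+') is unique to Zeta (autapomorphy; uninformative for grouping).
Only Alpha and Beta show the derived state '-' for Character 4, supporting them as a clade.
Character 5: derived state '-' in Alpha, Beta, and Zeta only — synapomorphy for {Alpha, Beta, Zeta}.
Most parsimonious ingroup topology: ((((Alpha,Beta),Zeta),Theta),Eta).
Alpha and Beta form a cherry on this tree, so they are sister taxa.

Beta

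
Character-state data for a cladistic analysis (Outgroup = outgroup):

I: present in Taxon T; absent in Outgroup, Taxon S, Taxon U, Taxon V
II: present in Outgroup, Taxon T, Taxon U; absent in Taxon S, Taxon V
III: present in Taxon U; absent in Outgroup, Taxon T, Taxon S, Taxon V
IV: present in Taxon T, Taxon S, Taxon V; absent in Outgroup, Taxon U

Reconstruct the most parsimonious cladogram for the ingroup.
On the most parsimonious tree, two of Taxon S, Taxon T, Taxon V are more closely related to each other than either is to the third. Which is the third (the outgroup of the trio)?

Taxon T

Character polarity is set by the outgroup: the derived state is whichever differs from the outgroup's state, so for II the derived state is 'absent', and for the remaining characters it is 'present'.
I (derived state 'present') is unique to Taxon T (autapomorphy; uninformative for grouping).
Only Taxon S and Taxon V show the derived state 'absent' for II, supporting them as a clade.
III: derived state 'present' in Taxon U only — an autapomorphy, so it tells us nothing about relationships among taxa.
IV (derived state 'present') is shared by Taxon S, Taxon T, and Taxon V — a synapomorphy uniting that clade.
Most parsimonious ingroup topology: ((Taxon T,(Taxon S,Taxon V)),Taxon U).
Taxon V and Taxon S share a more recent common ancestor with each other than either does with Taxon T, so Taxon T is the least closely related of the three.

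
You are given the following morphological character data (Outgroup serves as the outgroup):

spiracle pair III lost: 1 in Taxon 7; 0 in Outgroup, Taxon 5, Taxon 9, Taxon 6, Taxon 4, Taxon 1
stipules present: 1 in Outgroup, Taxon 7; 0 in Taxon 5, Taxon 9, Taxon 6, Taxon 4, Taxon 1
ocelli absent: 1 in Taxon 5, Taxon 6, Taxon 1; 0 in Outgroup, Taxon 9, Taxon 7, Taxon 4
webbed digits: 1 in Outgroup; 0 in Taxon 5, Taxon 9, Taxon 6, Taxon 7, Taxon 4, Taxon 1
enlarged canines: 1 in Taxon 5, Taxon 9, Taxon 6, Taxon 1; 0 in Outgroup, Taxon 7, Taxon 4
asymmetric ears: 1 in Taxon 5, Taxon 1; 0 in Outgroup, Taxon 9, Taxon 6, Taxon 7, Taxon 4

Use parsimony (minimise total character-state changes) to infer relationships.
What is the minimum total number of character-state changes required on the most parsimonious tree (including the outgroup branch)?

Character polarity is set by the outgroup: the derived state is whichever differs from the outgroup's state, so for stipules present, webbed digits the derived state is '0', and for the remaining characters it is '1'.
spiracle pair III lost (derived state '1') is unique to Taxon 7 (autapomorphy; uninformative for grouping).
stipules present: derived state '0' in Taxon 1, Taxon 4, Taxon 5, Taxon 6, and Taxon 9 only — synapomorphy for {Taxon 1, Taxon 4, Taxon 5, Taxon 6, Taxon 9}.
ocelli absent: derived state '1' in Taxon 1, Taxon 5, and Taxon 6 only — synapomorphy for {Taxon 1, Taxon 5, Taxon 6}.
All ingroup taxa share the derived state '0' for webbed digits; it defines the ingroup but does not resolve relationships within it.
enlarged canines (derived state '1') is shared by Taxon 1, Taxon 5, Taxon 6, and Taxon 9 — a synapomorphy uniting that clade.
asymmetric ears: derived state '1' in Taxon 1 and Taxon 5 only — synapomorphy for {Taxon 1, Taxon 5}.
Most parsimonious ingroup topology: (((((Taxon 5,Taxon 1),Taxon 6),Taxon 9),Taxon 4),Taxon 7).
Changes per character on this tree: spiracle pair III lost: 1; stipules present: 1; ocelli absent: 1; webbed digits: 1; enlarged canines: 1; asymmetric ears: 1.
Total = 6.

6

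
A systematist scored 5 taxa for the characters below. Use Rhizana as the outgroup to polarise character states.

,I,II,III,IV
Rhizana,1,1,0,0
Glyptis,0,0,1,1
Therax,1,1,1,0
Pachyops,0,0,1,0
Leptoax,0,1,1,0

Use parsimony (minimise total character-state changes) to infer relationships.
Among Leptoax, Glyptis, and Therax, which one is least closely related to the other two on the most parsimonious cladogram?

Character polarity is set by the outgroup: the derived state is whichever differs from the outgroup's state, so for I, II the derived state is '0', and for the remaining characters it is '1'.
I: derived state '0' in Glyptis, Leptoax, and Pachyops only — synapomorphy for {Glyptis, Leptoax, Pachyops}.
II (derived state '0') is shared by Glyptis and Pachyops — a synapomorphy uniting that clade.
All ingroup taxa share the derived state '1' for III; it defines the ingroup but does not resolve relationships within it.
IV: derived state '1' in Glyptis only — an autapomorphy, so it tells us nothing about relationships among taxa.
Most parsimonious ingroup topology: (((Glyptis,Pachyops),Leptoax),Therax).
Glyptis and Leptoax share a more recent common ancestor with each other than either does with Therax, so Therax is the least closely related of the three.

Therax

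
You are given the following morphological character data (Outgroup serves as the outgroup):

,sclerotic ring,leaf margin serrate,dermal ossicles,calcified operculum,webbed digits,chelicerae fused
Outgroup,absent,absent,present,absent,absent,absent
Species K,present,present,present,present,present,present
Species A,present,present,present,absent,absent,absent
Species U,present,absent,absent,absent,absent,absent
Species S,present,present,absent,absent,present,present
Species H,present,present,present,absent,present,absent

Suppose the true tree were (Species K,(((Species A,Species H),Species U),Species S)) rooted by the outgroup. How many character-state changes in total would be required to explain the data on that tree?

11

Map each character onto (Species K,(((Species A,Species H),Species U),Species S)) (rooted by Outgroup) and count the minimum state changes it requires (Fitch parsimony):
sclerotic ring: 1; leaf margin serrate: 2; dermal ossicles: 2; calcified operculum: 1; webbed digits: 3; chelicerae fused: 2.
Total tree length = 11.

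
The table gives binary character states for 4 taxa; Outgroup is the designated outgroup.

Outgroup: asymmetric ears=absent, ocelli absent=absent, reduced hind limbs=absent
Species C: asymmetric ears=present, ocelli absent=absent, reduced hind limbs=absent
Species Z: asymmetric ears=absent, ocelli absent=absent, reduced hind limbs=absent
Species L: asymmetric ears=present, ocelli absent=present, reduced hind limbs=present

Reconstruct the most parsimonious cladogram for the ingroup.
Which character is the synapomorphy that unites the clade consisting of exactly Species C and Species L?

asymmetric ears

The outgroup has state 'absent' for every character, so 'present' is the derived state throughout.
asymmetric ears: derived state 'present' in Species C and Species L only — synapomorphy for {Species C, Species L}.
ocelli absent (derived state 'present') is unique to Species L (autapomorphy; uninformative for grouping).
reduced hind limbs: derived state 'present' in Species L only — an autapomorphy, so it tells us nothing about relationships among taxa.
Most parsimonious ingroup topology: ((Species C,Species L),Species Z).
The clade {Species C, Species L} is supported by asymmetric ears: its derived state 'present' occurs in exactly those taxa and in no other taxon (including the outgroup).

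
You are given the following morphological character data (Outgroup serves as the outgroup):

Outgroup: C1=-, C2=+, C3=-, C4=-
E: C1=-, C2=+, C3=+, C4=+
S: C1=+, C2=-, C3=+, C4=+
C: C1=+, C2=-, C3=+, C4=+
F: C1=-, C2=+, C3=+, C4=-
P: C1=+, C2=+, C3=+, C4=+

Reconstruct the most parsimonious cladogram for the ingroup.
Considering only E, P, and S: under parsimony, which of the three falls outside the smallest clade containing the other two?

Character polarity is set by the outgroup: the derived state is whichever differs from the outgroup's state, so for C2 the derived state is '-', and for the remaining characters it is '+'.
Only C, P, and S show the derived state '+' for C1, supporting them as a clade.
Only C and S show the derived state '-' for C2, supporting them as a clade.
All ingroup taxa share the derived state '+' for C3; it defines the ingroup but does not resolve relationships within it.
C4 (derived state '+') is shared by C, E, P, and S — a synapomorphy uniting that clade.
Most parsimonious ingroup topology: ((E,((S,C),P)),F).
S and P share a more recent common ancestor with each other than either does with E, so E is the least closely related of the three.

E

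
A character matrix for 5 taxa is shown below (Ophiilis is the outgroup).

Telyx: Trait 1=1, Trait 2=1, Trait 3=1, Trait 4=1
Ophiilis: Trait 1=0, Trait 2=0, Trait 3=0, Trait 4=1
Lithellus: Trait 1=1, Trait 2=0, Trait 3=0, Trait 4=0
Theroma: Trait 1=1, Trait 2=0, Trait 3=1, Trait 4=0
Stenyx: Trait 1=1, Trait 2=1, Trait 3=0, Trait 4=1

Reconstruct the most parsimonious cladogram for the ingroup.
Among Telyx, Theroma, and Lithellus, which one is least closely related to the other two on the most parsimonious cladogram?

Telyx

Character polarity is set by the outgroup: the derived state is whichever differs from the outgroup's state, so for Trait 4 the derived state is '0', and for the remaining characters it is '1'.
Trait 1 (derived state '1') is shared by all ingroup taxa — unites the whole ingroup.
Only Stenyx and Telyx show the derived state '1' for Trait 2, supporting them as a clade.
Trait 3 groups Telyx and Theroma, which is incompatible with the clades supported by the remaining characters; treating it as convergent (homoplasy) costs fewer steps than any alternative tree.
Trait 4 (derived state '0') is shared by Lithellus and Theroma — a synapomorphy uniting that clade.
Most parsimonious ingroup topology: ((Telyx,Stenyx),(Lithellus,Theroma)).
Lithellus and Theroma share a more recent common ancestor with each other than either does with Telyx, so Telyx is the least closely related of the three.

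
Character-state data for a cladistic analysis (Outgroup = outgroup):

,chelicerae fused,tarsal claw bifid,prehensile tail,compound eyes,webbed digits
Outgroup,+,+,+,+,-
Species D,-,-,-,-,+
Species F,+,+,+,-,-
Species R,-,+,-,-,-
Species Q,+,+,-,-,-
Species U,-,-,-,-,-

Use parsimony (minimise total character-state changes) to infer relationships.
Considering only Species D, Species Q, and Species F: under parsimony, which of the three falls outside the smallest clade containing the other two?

Character polarity is set by the outgroup: the derived state is whichever differs from the outgroup's state, so for chelicerae fused, tarsal claw bifid, prehensile tail, compound eyes the derived state is '-', and for the remaining characters it is '+'.
Only Species D, Species R, and Species U show the derived state '-' for chelicerae fused, supporting them as a clade.
Only Species D and Species U show the derived state '-' for tarsal claw bifid, supporting them as a clade.
Only Species D, Species Q, Species R, and Species U show the derived state '-' for prehensile tail, supporting them as a clade.
compound eyes (derived state '-') is shared by all ingroup taxa — unites the whole ingroup.
webbed digits (derived state '+') is unique to Species D (autapomorphy; uninformative for grouping).
Most parsimonious ingroup topology: ((((Species U,Species D),Species R),Species Q),Species F).
Species D and Species Q share a more recent common ancestor with each other than either does with Species F, so Species F is the least closely related of the three.

Species F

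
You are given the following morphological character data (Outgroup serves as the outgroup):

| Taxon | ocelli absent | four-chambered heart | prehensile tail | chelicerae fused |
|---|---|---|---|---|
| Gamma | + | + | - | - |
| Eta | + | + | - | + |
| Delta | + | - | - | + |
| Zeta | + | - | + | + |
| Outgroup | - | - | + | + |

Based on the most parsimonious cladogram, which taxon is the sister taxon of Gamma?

Character polarity is set by the outgroup: the derived state is whichever differs from the outgroup's state, so for prehensile tail, chelicerae fused the derived state is '-', and for the remaining characters it is '+'.
ocelli absent (derived state '+') is shared by all ingroup taxa — unites the whole ingroup.
four-chambered heart: derived state '+' in Eta and Gamma only — synapomorphy for {Eta, Gamma}.
Only Delta, Eta, and Gamma show the derived state '-' for prehensile tail, supporting them as a clade.
chelicerae fused: derived state '-' in Gamma only — an autapomorphy, so it tells us nothing about relationships among taxa.
Most parsimonious ingroup topology: ((Delta,(Gamma,Eta)),Zeta).
Gamma and Eta form a cherry on this tree, so they are sister taxa.

Eta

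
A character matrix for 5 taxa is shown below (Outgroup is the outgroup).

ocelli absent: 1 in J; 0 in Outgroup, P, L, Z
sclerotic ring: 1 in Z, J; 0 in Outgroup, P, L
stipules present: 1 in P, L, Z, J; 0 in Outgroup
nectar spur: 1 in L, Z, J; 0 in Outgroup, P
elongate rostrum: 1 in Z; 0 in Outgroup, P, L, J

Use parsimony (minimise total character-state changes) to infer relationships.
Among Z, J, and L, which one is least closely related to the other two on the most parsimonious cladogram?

L

The outgroup has state '0' for every character, so '1' is the derived state throughout.
ocelli absent (derived state '1') is unique to J (autapomorphy; uninformative for grouping).
sclerotic ring: derived state '1' in J and Z only — synapomorphy for {J, Z}.
stipules present (derived state '1') is shared by all ingroup taxa — unites the whole ingroup.
nectar spur: derived state '1' in J, L, and Z only — synapomorphy for {J, L, Z}.
elongate rostrum (derived state '1') is unique to Z (autapomorphy; uninformative for grouping).
Most parsimonious ingroup topology: (((Z,J),L),P).
Z and J share a more recent common ancestor with each other than either does with L, so L is the least closely related of the three.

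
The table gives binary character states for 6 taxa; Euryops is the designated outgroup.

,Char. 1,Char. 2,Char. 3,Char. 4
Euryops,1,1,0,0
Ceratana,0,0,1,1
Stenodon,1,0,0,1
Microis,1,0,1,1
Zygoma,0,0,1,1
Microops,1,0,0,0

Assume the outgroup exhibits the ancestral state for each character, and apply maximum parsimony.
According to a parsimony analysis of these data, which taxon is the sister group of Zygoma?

Ceratana

Character polarity is set by the outgroup: the derived state is whichever differs from the outgroup's state, so for Char. 1, Char. 2 the derived state is '0', and for the remaining characters it is '1'.
Char. 1 (derived state '0') is shared by Ceratana and Zygoma — a synapomorphy uniting that clade.
All ingroup taxa share the derived state '0' for Char. 2; it defines the ingroup but does not resolve relationships within it.
Char. 3: derived state '1' in Ceratana, Microis, and Zygoma only — synapomorphy for {Ceratana, Microis, Zygoma}.
Only Ceratana, Microis, Stenodon, and Zygoma show the derived state '1' for Char. 4, supporting them as a clade.
Most parsimonious ingroup topology: ((((Ceratana,Zygoma),Microis),Stenodon),Microops).
Zygoma and Ceratana form a cherry on this tree, so they are sister taxa.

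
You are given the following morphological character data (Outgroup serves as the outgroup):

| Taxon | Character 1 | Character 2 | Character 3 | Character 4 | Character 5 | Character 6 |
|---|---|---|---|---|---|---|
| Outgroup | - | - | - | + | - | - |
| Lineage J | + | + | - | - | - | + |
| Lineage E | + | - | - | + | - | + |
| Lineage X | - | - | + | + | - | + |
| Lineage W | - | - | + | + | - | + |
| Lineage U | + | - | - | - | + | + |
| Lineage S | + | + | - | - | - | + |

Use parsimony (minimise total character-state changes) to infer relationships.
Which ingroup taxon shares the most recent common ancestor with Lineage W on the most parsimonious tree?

Character polarity is set by the outgroup: the derived state is whichever differs from the outgroup's state, so for Character 4 the derived state is '-', and for the remaining characters it is '+'.
Character 1: derived state '+' in Lineage E, Lineage J, Lineage S, and Lineage U only — synapomorphy for {Lineage E, Lineage J, Lineage S, Lineage U}.
Only Lineage J and Lineage S show the derived state '+' for Character 2, supporting them as a clade.
Only Lineage W and Lineage X show the derived state '+' for Character 3, supporting them as a clade.
Only Lineage J, Lineage S, and Lineage U show the derived state '-' for Character 4, supporting them as a clade.
Character 5: derived state '+' in Lineage U only — an autapomorphy, so it tells us nothing about relationships among taxa.
Character 6 (derived state '+') is shared by all ingroup taxa — unites the whole ingroup.
Most parsimonious ingroup topology: ((((Lineage J,Lineage S),Lineage U),Lineage E),(Lineage X,Lineage W)).
Lineage W and Lineage X form a cherry on this tree, so they are sister taxa.

Lineage X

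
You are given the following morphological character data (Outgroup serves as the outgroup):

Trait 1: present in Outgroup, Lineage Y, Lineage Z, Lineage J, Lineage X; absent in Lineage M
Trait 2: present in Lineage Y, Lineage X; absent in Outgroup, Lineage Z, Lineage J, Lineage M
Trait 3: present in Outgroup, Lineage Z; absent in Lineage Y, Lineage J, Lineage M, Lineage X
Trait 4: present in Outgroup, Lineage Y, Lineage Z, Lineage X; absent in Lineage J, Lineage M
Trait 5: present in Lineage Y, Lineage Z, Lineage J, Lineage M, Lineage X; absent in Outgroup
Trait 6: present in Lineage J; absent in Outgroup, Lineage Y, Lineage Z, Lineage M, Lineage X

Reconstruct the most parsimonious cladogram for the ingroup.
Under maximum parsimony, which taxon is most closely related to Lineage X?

Lineage Y

Character polarity is set by the outgroup: the derived state is whichever differs from the outgroup's state, so for Trait 1, Trait 3, Trait 4 the derived state is 'absent', and for the remaining characters it is 'present'.
Trait 1: derived state 'absent' in Lineage M only — an autapomorphy, so it tells us nothing about relationships among taxa.
Only Lineage X and Lineage Y show the derived state 'present' for Trait 2, supporting them as a clade.
Only Lineage J, Lineage M, Lineage X, and Lineage Y show the derived state 'absent' for Trait 3, supporting them as a clade.
Trait 4: derived state 'absent' in Lineage J and Lineage M only — synapomorphy for {Lineage J, Lineage M}.
Trait 5 (derived state 'present') is shared by all ingroup taxa — unites the whole ingroup.
Trait 6: derived state 'present' in Lineage J only — an autapomorphy, so it tells us nothing about relationships among taxa.
Most parsimonious ingroup topology: (((Lineage Y,Lineage X),(Lineage J,Lineage M)),Lineage Z).
Lineage X and Lineage Y form a cherry on this tree, so they are sister taxa.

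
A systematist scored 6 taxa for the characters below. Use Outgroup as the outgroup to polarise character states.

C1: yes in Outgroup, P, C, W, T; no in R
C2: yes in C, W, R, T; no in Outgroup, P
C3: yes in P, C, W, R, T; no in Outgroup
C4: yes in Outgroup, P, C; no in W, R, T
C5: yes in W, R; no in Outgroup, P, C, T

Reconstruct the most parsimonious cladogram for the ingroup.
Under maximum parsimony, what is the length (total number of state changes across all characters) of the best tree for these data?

Character polarity is set by the outgroup: the derived state is whichever differs from the outgroup's state, so for C1, C4 the derived state is 'no', and for the remaining characters it is 'yes'.
C1 (derived state 'no') is unique to R (autapomorphy; uninformative for grouping).
C2 (derived state 'yes') is shared by C, R, T, and W — a synapomorphy uniting that clade.
C3 (derived state 'yes') is shared by all ingroup taxa — unites the whole ingroup.
Only R, T, and W show the derived state 'no' for C4, supporting them as a clade.
C5 (derived state 'yes') is shared by R and W — a synapomorphy uniting that clade.
Most parsimonious ingroup topology: (P,(C,((W,R),T))).
Changes per character on this tree: C1: 1; C2: 1; C3: 1; C4: 1; C5: 1.
Total = 5.

5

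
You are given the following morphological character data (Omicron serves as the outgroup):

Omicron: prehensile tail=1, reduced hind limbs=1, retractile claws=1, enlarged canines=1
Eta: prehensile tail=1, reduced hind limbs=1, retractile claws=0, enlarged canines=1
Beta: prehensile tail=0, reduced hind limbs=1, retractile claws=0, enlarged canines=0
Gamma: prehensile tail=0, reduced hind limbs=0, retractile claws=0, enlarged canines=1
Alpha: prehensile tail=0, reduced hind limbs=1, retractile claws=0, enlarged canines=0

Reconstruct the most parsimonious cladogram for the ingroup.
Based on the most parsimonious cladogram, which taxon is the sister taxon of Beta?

The outgroup has state '1' for every character, so '0' is the derived state throughout.
Only Alpha, Beta, and Gamma show the derived state '0' for prehensile tail, supporting them as a clade.
reduced hind limbs (derived state '0') is unique to Gamma (autapomorphy; uninformative for grouping).
retractile claws (derived state '0') is shared by all ingroup taxa — unites the whole ingroup.
Only Alpha and Beta show the derived state '0' for enlarged canines, supporting them as a clade.
Most parsimonious ingroup topology: (Eta,((Beta,Alpha),Gamma)).
Beta and Alpha form a cherry on this tree, so they are sister taxa.

Alpha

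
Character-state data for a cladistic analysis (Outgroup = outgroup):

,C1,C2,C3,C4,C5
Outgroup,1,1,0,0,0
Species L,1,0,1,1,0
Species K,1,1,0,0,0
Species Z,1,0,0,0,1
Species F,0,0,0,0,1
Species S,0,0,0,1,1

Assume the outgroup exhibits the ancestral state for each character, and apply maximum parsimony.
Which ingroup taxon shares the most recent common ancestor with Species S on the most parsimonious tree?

Character polarity is set by the outgroup: the derived state is whichever differs from the outgroup's state, so for C1, C2 the derived state is '0', and for the remaining characters it is '1'.
C1: derived state '0' in Species F and Species S only — synapomorphy for {Species F, Species S}.
C2: derived state '0' in Species F, Species L, Species S, and Species Z only — synapomorphy for {Species F, Species L, Species S, Species Z}.
C3: derived state '1' in Species L only — an autapomorphy, so it tells us nothing about relationships among taxa.
C4 (state '1') occurs in Species L and Species S but conflicts with the nesting implied by the other characters — most parsimoniously interpreted as homoplasy.
C5: derived state '1' in Species F, Species S, and Species Z only — synapomorphy for {Species F, Species S, Species Z}.
Most parsimonious ingroup topology: ((Species L,(Species Z,(Species S,Species F))),Species K).
Species S and Species F form a cherry on this tree, so they are sister taxa.

Species F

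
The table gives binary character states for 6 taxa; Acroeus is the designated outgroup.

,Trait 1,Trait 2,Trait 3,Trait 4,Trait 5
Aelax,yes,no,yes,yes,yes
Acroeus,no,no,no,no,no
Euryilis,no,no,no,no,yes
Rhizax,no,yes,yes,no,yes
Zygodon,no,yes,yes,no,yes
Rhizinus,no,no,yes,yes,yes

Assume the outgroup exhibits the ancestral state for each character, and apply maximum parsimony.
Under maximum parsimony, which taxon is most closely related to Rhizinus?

Aelax

The outgroup has state 'no' for every character, so 'yes' is the derived state throughout.
Trait 1: derived state 'yes' in Aelax only — an autapomorphy, so it tells us nothing about relationships among taxa.
Trait 2 (derived state 'yes') is shared by Rhizax and Zygodon — a synapomorphy uniting that clade.
Only Aelax, Rhizax, Rhizinus, and Zygodon show the derived state 'yes' for Trait 3, supporting them as a clade.
Only Aelax and Rhizinus show the derived state 'yes' for Trait 4, supporting them as a clade.
All ingroup taxa share the derived state 'yes' for Trait 5; it defines the ingroup but does not resolve relationships within it.
Most parsimonious ingroup topology: (Euryilis,((Zygodon,Rhizax),(Aelax,Rhizinus))).
Rhizinus and Aelax form a cherry on this tree, so they are sister taxa.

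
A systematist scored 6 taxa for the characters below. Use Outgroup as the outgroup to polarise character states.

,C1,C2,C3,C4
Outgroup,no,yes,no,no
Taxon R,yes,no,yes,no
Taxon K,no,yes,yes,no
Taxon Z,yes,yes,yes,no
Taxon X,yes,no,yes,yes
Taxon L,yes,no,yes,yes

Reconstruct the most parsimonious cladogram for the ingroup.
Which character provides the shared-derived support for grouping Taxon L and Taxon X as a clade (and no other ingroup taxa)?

C4

Character polarity is set by the outgroup: the derived state is whichever differs from the outgroup's state, so for C2 the derived state is 'no', and for the remaining characters it is 'yes'.
Only Taxon L, Taxon R, Taxon X, and Taxon Z show the derived state 'yes' for C1, supporting them as a clade.
Only Taxon L, Taxon R, and Taxon X show the derived state 'no' for C2, supporting them as a clade.
C3 (derived state 'yes') is shared by all ingroup taxa — unites the whole ingroup.
C4: derived state 'yes' in Taxon L and Taxon X only — synapomorphy for {Taxon L, Taxon X}.
Most parsimonious ingroup topology: (((Taxon R,(Taxon X,Taxon L)),Taxon Z),Taxon K).
The clade {Taxon L, Taxon X} is supported by C4: its derived state 'yes' occurs in exactly those taxa and in no other taxon (including the outgroup).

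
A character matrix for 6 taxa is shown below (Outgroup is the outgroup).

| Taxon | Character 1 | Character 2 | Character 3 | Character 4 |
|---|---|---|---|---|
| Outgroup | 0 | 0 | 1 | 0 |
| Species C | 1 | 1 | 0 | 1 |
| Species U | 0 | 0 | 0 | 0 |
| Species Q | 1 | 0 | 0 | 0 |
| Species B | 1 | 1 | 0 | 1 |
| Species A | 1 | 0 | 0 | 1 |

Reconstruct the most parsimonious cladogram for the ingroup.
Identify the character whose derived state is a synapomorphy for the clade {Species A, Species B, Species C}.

Character 4

Character polarity is set by the outgroup: the derived state is whichever differs from the outgroup's state, so for Character 3 the derived state is '0', and for the remaining characters it is '1'.
Only Species A, Species B, Species C, and Species Q show the derived state '1' for Character 1, supporting them as a clade.
Character 2: derived state '1' in Species B and Species C only — synapomorphy for {Species B, Species C}.
Character 3 (derived state '0') is shared by all ingroup taxa — unites the whole ingroup.
Character 4: derived state '1' in Species A, Species B, and Species C only — synapomorphy for {Species A, Species B, Species C}.
Most parsimonious ingroup topology: ((((Species C,Species B),Species A),Species Q),Species U).
The clade {Species A, Species B, Species C} is supported by Character 4: its derived state '1' occurs in exactly those taxa and in no other taxon (including the outgroup).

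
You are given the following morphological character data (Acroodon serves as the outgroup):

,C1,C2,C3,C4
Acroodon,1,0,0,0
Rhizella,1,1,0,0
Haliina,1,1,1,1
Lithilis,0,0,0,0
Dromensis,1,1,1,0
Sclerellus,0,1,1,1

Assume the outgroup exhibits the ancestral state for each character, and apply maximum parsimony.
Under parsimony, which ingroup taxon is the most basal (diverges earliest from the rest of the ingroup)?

Lithilis

Character polarity is set by the outgroup: the derived state is whichever differs from the outgroup's state, so for C1 the derived state is '0', and for the remaining characters it is '1'.
C1 (state '0') occurs in Lithilis and Sclerellus but conflicts with the nesting implied by the other characters — most parsimoniously interpreted as homoplasy.
C2: derived state '1' in Dromensis, Haliina, Rhizella, and Sclerellus only — synapomorphy for {Dromensis, Haliina, Rhizella, Sclerellus}.
C3: derived state '1' in Dromensis, Haliina, and Sclerellus only — synapomorphy for {Dromensis, Haliina, Sclerellus}.
C4: derived state '1' in Haliina and Sclerellus only — synapomorphy for {Haliina, Sclerellus}.
Most parsimonious ingroup topology: ((Rhizella,((Haliina,Sclerellus),Dromensis)),Lithilis).
Lithilis is sister to the clade containing all other ingroup taxa, so it is the earliest-diverging (most basal) ingroup lineage.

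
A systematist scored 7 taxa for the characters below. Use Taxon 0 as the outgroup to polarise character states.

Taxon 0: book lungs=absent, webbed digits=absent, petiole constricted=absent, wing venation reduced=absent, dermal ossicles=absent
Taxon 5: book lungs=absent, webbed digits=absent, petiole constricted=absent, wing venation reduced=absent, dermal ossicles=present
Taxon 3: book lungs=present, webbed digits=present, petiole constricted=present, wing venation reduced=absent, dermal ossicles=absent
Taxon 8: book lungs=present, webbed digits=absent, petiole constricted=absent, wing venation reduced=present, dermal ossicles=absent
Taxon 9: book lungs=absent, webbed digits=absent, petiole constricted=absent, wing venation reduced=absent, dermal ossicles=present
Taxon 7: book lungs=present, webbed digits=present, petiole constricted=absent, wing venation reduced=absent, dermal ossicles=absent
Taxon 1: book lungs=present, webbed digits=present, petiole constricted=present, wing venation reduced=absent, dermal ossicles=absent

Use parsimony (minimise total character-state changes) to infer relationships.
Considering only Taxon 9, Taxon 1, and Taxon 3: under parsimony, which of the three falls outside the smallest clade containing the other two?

Taxon 9

The outgroup has state 'absent' for every character, so 'present' is the derived state throughout.
Only Taxon 1, Taxon 3, Taxon 7, and Taxon 8 show the derived state 'present' for book lungs, supporting them as a clade.
webbed digits: derived state 'present' in Taxon 1, Taxon 3, and Taxon 7 only — synapomorphy for {Taxon 1, Taxon 3, Taxon 7}.
petiole constricted: derived state 'present' in Taxon 1 and Taxon 3 only — synapomorphy for {Taxon 1, Taxon 3}.
wing venation reduced (derived state 'present') is unique to Taxon 8 (autapomorphy; uninformative for grouping).
dermal ossicles (derived state 'present') is shared by Taxon 5 and Taxon 9 — a synapomorphy uniting that clade.
Most parsimonious ingroup topology: ((Taxon 5,Taxon 9),(((Taxon 3,Taxon 1),Taxon 7),Taxon 8)).
Taxon 3 and Taxon 1 share a more recent common ancestor with each other than either does with Taxon 9, so Taxon 9 is the least closely related of the three.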